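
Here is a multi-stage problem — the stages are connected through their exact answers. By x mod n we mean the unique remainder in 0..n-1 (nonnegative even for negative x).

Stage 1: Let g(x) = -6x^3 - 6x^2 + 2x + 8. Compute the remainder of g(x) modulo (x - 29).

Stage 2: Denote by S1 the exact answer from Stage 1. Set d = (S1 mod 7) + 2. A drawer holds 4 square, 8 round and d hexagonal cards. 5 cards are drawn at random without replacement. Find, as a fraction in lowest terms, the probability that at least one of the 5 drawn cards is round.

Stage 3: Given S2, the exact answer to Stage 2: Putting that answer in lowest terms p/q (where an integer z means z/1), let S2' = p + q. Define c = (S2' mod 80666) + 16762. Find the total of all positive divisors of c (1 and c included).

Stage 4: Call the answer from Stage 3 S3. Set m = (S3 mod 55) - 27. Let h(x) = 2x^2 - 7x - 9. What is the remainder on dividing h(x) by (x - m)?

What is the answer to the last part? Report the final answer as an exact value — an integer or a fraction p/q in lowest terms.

Stage 1: remainder = value at the root: -6*(29)^3 - 6*(29)^2 + 2*(29)^1 + 8 = (-146334) + (-5046) + (58) + (8) = -151314; answer -151314
Stage 2: S1 = -151314; d = 7; total draws C(19,5) = 11628; complement C(11,5) = 462; favorable 11628 - 462 = 11166; P = 1861/1938; answer 1861/1938
Stage 3: S2 = 1861/1938; threaded value p + q = 3799; c = 20561; 20561 = 29 * 709; sigma = (1 + 29) * (1 + 709) = 30 * 710 = 21300; answer 21300
Stage 4: S3 = 21300; m = -12; remainder = value at the root: 2*(-12)^2 - 7*(-12)^1 - 9 = (288) + (84) + (-9) = 363; answer 363

363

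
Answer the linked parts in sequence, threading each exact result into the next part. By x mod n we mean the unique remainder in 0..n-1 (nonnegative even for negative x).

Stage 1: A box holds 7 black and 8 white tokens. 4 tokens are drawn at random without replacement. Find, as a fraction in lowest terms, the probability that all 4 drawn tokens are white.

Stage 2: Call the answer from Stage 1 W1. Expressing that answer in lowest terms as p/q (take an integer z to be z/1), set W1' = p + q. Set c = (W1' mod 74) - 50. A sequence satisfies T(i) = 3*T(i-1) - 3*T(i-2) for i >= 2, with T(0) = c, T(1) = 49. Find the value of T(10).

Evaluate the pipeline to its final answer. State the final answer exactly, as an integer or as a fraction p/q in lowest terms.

Stage 1: total draws C(15,4) = 1365; favorable C(8,4) = 70; P = 2/39; answer 2/39
Stage 2: W1 = 2/39; threaded value p + q = 41; c = -9; T(2) = 3*(49) - 3*(-9) = 174; iterating: T(2)=174, T(3)=375, T(4)=603, T(5)=684, T(6)=243, T(7)=-1323, T(8)=-4698, T(9)=-10125, T(10)=-16281; answer -16281

-16281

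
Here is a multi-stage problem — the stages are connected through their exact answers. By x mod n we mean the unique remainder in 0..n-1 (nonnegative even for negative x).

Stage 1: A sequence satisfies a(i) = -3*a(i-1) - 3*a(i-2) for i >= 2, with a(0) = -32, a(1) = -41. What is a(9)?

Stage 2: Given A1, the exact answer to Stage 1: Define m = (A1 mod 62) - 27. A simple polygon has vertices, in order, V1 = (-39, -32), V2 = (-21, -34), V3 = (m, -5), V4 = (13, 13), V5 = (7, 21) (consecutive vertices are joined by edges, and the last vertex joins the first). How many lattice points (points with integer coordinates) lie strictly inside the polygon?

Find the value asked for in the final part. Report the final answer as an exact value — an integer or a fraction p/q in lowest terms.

960

Stage 1: a(2) = -3*(-41) - 3*(-32) = 219; iterating: a(2)=219, a(3)=-534, a(4)=945, a(5)=-1233, a(6)=864, a(7)=1107, a(8)=-5913, a(9)=14418; answer 14418
Stage 2: A1 = 14418; m = 7; cross terms: (-39*-34 - -21*-32)=654, (-21*-5 - 7*-34)=343, (7*13 - 13*-5)=156, (13*21 - 7*13)=182, (7*-32 - -39*21)=595; twice the area = |1930| = 1930; area = 965; boundary points = 2 + 1 + 6 + 2 + 1 = 12; strictly interior points = area - boundary/2 + 1 = 960; answer 960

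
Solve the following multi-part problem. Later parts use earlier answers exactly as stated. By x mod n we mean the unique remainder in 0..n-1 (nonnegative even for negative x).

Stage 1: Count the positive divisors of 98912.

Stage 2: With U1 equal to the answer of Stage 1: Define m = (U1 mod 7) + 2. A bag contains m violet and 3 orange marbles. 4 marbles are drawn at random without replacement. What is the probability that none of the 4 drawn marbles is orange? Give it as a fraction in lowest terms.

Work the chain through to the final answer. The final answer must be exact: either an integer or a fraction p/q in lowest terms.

Stage 1: 98912 = 2^5 * 11 * 281; number of divisors = (5+1) * (1+1) * (1+1) = 24; answer 24
Stage 2: U1 = 24; m = 5; total draws C(8,4) = 70; favorable C(5,4) = 5; P = 1/14; answer 1/14

1/14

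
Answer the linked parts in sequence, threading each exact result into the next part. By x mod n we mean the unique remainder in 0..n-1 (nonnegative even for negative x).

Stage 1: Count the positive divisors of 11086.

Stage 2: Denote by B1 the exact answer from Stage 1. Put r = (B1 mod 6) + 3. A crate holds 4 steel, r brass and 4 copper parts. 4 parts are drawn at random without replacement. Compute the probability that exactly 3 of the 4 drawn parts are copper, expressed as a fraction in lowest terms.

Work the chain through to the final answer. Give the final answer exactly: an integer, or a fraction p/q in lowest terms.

36/715

Stage 1: 11086 = 2 * 23 * 241; number of divisors = (1+1) * (1+1) * (1+1) = 8; answer 8
Stage 2: B1 = 8; r = 5; total draws C(13,4) = 715; favorable C(4,3)*C(9,1) = 36; P = 36/715; answer 36/715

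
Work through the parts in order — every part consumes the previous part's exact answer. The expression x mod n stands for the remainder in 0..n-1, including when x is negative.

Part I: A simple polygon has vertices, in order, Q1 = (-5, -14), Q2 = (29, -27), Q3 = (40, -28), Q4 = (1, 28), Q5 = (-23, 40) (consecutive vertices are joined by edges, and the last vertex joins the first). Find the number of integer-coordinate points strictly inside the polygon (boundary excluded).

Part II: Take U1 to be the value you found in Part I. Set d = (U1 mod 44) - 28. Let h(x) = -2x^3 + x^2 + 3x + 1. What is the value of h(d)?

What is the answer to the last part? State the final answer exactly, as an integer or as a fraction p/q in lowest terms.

Part I: cross terms: (-5*-27 - 29*-14)=541, (29*-28 - 40*-27)=268, (40*28 - 1*-28)=1148, (1*40 - -23*28)=684, (-23*-14 - -5*40)=522; twice the area = |3163| = 3163; area = 3163/2; boundary points = 1 + 1 + 1 + 12 + 18 = 33; strictly interior points = area - boundary/2 + 1 = 1566; answer 1566
Part II: U1 = 1566; d = -2; -2*(-2)^3 + 1*(-2)^2 + 3*(-2)^1 + 1 = (16) + (4) + (-6) + (1) = 15; answer 15

15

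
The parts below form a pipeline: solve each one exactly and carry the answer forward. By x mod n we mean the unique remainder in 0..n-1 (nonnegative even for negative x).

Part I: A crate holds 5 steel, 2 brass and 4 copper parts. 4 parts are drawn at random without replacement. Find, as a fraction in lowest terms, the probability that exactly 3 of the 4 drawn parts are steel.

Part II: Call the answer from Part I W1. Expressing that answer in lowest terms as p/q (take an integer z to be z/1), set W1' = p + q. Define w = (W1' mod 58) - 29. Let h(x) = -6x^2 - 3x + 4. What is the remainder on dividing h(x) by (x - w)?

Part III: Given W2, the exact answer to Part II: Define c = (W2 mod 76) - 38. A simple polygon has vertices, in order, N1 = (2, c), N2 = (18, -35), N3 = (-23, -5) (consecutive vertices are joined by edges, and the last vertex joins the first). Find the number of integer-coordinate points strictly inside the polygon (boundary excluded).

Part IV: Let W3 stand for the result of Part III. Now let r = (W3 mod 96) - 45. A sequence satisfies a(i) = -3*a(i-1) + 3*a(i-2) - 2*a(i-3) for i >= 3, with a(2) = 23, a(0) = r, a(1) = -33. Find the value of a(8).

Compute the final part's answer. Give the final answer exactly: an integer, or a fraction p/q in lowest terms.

Part I: total draws C(11,4) = 330; favorable C(5,3)*C(6,1) = 60; P = 2/11; answer 2/11
Part II: W1 = 2/11; threaded value p + q = 13; w = -16; remainder = value at the root: -6*(-16)^2 - 3*(-16)^1 + 4 = (-1536) + (48) + (4) = -1484; answer -1484
Part III: W2 = -1484; c = -2; cross terms: (2*-35 - 18*-2)=-34, (18*-5 - -23*-35)=-895, (-23*-2 - 2*-5)=56; twice the area = |-873| = 873; area = 873/2; boundary points = 1 + 1 + 1 = 3; strictly interior points = area - boundary/2 + 1 = 436; answer 436
Part IV: W3 = 436; r = 7; a(3) = -3*(23) + 3*(-33) - 2*(7) = -182; iterating: a(3)=-182, a(4)=681, a(5)=-2635, a(6)=10312, a(7)=-40203, a(8)=156815; answer 156815

156815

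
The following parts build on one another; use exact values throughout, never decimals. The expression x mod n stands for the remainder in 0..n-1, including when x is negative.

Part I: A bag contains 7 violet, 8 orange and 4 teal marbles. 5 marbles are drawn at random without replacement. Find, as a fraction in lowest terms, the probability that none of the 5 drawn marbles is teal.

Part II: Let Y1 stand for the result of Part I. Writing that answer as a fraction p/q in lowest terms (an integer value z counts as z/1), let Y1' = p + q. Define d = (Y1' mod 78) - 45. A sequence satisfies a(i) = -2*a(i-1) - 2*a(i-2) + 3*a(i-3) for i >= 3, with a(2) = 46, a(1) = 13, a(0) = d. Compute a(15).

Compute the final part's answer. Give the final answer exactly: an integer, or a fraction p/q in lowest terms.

556510

Part I: total draws C(19,5) = 11628; favorable C(15,5) = 3003; P = 1001/3876; answer 1001/3876
Part II: Y1 = 1001/3876; threaded value p + q = 4877; d = -4; a(3) = -2*(46) - 2*(13) + 3*(-4) = -130; iterating: a(3)=-130, a(4)=207, a(5)=-16, a(6)=-772, a(7)=2197, a(8)=-2898, a(9)=-914, a(10)=14215, a(11)=-35296, a(12)=39420, a(13)=34397, a(14)=-253522, a(15)=556510; answer 556510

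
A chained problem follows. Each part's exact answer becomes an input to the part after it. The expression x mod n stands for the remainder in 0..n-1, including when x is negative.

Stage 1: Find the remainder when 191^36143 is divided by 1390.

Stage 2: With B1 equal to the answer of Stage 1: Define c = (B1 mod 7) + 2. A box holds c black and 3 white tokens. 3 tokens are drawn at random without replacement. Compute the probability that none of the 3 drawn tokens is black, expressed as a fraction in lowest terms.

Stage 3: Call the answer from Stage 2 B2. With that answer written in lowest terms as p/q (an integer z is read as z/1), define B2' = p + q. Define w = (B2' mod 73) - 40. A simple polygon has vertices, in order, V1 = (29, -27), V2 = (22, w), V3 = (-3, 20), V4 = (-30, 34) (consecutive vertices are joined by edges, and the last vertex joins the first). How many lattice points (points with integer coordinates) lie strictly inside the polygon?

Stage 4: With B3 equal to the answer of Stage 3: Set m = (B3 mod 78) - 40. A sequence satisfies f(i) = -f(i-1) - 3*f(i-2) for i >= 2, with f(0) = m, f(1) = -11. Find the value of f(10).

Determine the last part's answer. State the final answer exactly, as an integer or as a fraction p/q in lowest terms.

-5653

Stage 1: squarings mod 1390: 191^1=191, 191^2=341, 191^4=911, 191^8=91, 191^16=1331, 191^32=701, 191^64=731, 191^128=601, 191^256=1191, 191^512=681, 191^1024=891, 191^2048=191, 191^4096=341, 191^8192=911, 191^16384=91, 191^32768=1331; 191^36143 = 191^1 * 191^2 * 191^4 * 191^8 * 191^32 * 191^256 * 191^1024 * 191^2048 * 191^32768 = 451 (mod 1390); answer 451
Stage 2: B1 = 451; c = 5; total draws C(8,3) = 56; favorable C(3,3) = 1; P = 1/56; answer 1/56
Stage 3: B2 = 1/56; threaded value p + q = 57; w = 17; cross terms: (29*17 - 22*-27)=1087, (22*20 - -3*17)=491, (-3*34 - -30*20)=498, (-30*-27 - 29*34)=-176; twice the area = |1900| = 1900; area = 950; boundary points = 1 + 1 + 1 + 1 = 4; strictly interior points = area - boundary/2 + 1 = 949; answer 949
Stage 4: B3 = 949; m = -27; f(2) = -1*(-11) - 3*(-27) = 92; iterating: f(2)=92, f(3)=-59, f(4)=-217, f(5)=394, f(6)=257, f(7)=-1439, f(8)=668, f(9)=3649, f(10)=-5653; answer -5653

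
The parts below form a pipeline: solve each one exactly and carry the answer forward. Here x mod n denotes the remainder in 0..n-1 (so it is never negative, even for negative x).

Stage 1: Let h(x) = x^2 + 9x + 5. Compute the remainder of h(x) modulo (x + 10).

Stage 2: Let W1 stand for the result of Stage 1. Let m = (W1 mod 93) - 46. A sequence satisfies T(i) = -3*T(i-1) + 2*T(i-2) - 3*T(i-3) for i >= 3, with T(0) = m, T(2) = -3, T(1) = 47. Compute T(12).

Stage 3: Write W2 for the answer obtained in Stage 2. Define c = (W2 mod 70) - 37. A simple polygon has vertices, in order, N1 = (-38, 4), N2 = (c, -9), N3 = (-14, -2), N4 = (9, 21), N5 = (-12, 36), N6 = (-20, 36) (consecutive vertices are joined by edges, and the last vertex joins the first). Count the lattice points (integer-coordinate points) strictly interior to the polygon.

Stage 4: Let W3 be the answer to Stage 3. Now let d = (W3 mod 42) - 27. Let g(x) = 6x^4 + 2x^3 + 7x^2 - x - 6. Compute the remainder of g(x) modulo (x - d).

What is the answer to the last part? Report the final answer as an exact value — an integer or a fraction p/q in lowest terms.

91338

Stage 1: remainder = value at the root: 1*(-10)^2 + 9*(-10)^1 + 5 = (100) + (-90) + (5) = 15; answer 15
Stage 2: W1 = 15; m = -31; T(3) = -3*(-3) + 2*(47) - 3*(-31) = 196; iterating: T(3)=196, T(4)=-735, T(5)=2606, T(6)=-9876, T(7)=37045, T(8)=-138705, T(9)=519833, T(10)=-1948044, T(11)=7299913, T(12)=-27355326; answer -27355326
Stage 3: W2 = -27355326; c = 7; cross terms: (-38*-9 - 7*4)=314, (7*-2 - -14*-9)=-140, (-14*21 - 9*-2)=-276, (9*36 - -12*21)=576, (-12*36 - -20*36)=288, (-20*4 - -38*36)=1288; twice the area = |2050| = 2050; area = 1025; boundary points = 1 + 7 + 23 + 3 + 8 + 2 = 44; strictly interior points = area - boundary/2 + 1 = 1004; answer 1004
Stage 4: W3 = 1004; d = 11; remainder = value at the root: 6*(11)^4 + 2*(11)^3 + 7*(11)^2 - 1*(11)^1 - 6 = (87846) + (2662) + (847) + (-11) + (-6) = 91338; answer 91338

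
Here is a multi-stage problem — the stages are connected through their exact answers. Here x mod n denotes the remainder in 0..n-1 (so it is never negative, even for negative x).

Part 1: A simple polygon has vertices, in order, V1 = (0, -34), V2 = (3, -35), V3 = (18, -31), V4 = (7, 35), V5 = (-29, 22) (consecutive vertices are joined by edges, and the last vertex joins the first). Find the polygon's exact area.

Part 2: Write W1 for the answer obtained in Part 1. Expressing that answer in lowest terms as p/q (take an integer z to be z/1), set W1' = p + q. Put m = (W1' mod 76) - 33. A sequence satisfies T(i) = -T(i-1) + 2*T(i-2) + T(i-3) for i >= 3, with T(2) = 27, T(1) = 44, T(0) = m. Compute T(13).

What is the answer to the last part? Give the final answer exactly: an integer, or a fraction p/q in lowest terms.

Part 1: cross terms: (0*-35 - 3*-34)=102, (3*-31 - 18*-35)=537, (18*35 - 7*-31)=847, (7*22 - -29*35)=1169, (-29*-34 - 0*22)=986; twice the area = |3641| = 3641; area = 3641/2; answer 3641/2
Part 2: W1 = 3641/2; threaded value p + q = 3643; m = 38; T(3) = -1*(27) + 2*(44) + 1*(38) = 99; iterating: T(3)=99, T(4)=-1, T(5)=226, T(6)=-129, T(7)=580, T(8)=-612, T(9)=1643, T(10)=-2287, T(11)=4961, T(12)=-7892, T(13)=15527; answer 15527

15527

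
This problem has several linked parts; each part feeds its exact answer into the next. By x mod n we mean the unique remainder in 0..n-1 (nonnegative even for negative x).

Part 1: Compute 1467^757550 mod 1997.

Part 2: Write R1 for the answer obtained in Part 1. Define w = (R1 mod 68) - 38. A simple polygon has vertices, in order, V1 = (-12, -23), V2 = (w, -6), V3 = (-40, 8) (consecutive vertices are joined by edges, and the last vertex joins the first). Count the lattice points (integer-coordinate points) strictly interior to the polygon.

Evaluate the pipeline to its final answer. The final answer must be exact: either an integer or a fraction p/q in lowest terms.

377

Part 1: squarings mod 1997: 1467^1=1467, 1467^2=1320, 1467^4=1016, 1467^8=1804, 1467^16=1303, 1467^32=359, 1467^64=1073, 1467^128=1057, 1467^256=926, 1467^512=763, 1467^1024=1042, 1467^2048=1393, 1467^4096=1362, 1467^8192=1828, 1467^16384=603, 1467^32768=155, 1467^65536=61, 1467^131072=1724, 1467^262144=640, 1467^524288=215; 1467^757550 = 1467^2 * 1467^4 * 1467^8 * 1467^32 * 1467^256 * 1467^512 * 1467^1024 * 1467^2048 * 1467^32768 * 1467^65536 * 1467^131072 * 1467^524288 = 1803 (mod 1997); answer 1803
Part 2: R1 = 1803; w = -3; cross terms: (-12*-6 - -3*-23)=3, (-3*8 - -40*-6)=-264, (-40*-23 - -12*8)=1016; twice the area = |755| = 755; area = 755/2; boundary points = 1 + 1 + 1 = 3; strictly interior points = area - boundary/2 + 1 = 377; answer 377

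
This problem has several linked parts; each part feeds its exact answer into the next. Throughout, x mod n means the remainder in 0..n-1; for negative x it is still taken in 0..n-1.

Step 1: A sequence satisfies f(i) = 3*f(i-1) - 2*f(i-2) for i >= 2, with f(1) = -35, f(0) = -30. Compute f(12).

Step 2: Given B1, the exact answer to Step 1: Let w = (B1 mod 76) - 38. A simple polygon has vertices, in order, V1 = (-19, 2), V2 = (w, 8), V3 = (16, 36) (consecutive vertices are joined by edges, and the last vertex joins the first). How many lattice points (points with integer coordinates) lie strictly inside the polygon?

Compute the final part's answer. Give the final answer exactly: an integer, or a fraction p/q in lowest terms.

172

Step 1: f(2) = 3*(-35) - 2*(-30) = -45; iterating: f(2)=-45, f(3)=-65, f(4)=-105, f(5)=-185, f(6)=-345, f(7)=-665, f(8)=-1305, f(9)=-2585, f(10)=-5145, f(11)=-10265, f(12)=-20505; answer -20505
Step 2: B1 = -20505; w = -23; cross terms: (-19*8 - -23*2)=-106, (-23*36 - 16*8)=-956, (16*2 - -19*36)=716; twice the area = |-346| = 346; area = 173; boundary points = 2 + 1 + 1 = 4; strictly interior points = area - boundary/2 + 1 = 172; answer 172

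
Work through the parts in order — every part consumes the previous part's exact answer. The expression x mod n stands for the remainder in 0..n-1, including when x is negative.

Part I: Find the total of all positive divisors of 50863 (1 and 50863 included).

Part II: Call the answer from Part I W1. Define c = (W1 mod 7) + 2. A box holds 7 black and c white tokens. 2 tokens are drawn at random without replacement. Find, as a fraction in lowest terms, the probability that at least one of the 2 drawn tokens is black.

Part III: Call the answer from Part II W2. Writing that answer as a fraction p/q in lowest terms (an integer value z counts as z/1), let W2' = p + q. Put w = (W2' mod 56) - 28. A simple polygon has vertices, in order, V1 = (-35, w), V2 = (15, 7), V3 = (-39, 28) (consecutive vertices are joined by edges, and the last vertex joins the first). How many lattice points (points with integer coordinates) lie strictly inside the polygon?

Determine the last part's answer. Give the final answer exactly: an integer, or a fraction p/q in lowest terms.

1329

Part I: 50863 = 19 * 2677; sigma = (1 + 19) * (1 + 2677) = 20 * 2678 = 53560; answer 53560
Part II: W1 = 53560; c = 5; total draws C(12,2) = 66; complement C(5,2) = 10; favorable 66 - 10 = 56; P = 28/33; answer 28/33
Part III: W2 = 28/33; threaded value p + q = 61; w = -23; cross terms: (-35*7 - 15*-23)=100, (15*28 - -39*7)=693, (-39*-23 - -35*28)=1877; twice the area = |2670| = 2670; area = 1335; boundary points = 10 + 3 + 1 = 14; strictly interior points = area - boundary/2 + 1 = 1329; answer 1329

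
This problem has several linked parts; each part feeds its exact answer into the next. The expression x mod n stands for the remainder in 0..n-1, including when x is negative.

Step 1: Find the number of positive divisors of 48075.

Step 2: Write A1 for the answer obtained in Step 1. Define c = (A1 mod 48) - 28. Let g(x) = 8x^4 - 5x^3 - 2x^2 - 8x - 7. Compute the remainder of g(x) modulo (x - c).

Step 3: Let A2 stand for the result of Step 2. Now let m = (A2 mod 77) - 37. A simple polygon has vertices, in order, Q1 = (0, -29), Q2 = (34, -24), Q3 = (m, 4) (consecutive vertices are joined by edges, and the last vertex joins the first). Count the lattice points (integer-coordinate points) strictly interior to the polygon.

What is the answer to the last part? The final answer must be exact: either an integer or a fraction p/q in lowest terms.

Step 1: 48075 = 3 * 5^2 * 641; number of divisors = (1+1) * (2+1) * (1+1) = 12; answer 12
Step 2: A1 = 12; c = -16; remainder = value at the root: 8*(-16)^4 - 5*(-16)^3 - 2*(-16)^2 - 8*(-16)^1 - 7 = (524288) + (20480) + (-512) + (128) + (-7) = 544377; answer 544377
Step 3: A2 = 544377; m = 27; cross terms: (0*-24 - 34*-29)=986, (34*4 - 27*-24)=784, (27*-29 - 0*4)=-783; twice the area = |987| = 987; area = 987/2; boundary points = 1 + 7 + 3 = 11; strictly interior points = area - boundary/2 + 1 = 489; answer 489

489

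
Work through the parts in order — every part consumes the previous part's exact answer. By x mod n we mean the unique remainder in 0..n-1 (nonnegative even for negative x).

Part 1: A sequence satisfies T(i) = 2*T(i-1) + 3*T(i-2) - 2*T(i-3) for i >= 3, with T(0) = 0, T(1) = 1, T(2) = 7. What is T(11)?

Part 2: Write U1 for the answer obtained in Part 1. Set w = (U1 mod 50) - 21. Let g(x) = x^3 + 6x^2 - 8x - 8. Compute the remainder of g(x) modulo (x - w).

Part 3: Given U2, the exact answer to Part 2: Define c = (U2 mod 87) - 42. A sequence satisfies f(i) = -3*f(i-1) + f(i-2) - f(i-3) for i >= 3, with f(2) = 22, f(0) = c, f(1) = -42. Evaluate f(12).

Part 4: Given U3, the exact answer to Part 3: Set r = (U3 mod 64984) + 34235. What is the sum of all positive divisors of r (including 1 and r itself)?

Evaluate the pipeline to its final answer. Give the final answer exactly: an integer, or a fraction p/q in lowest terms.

Part 1: T(3) = 2*(7) + 3*(1) - 2*(0) = 17; iterating: T(3)=17, T(4)=53, T(5)=143, T(6)=411, T(7)=1145, T(8)=3237, T(9)=9087, T(10)=25595, T(11)=71977; answer 71977
Part 2: U1 = 71977; w = 6; remainder = value at the root: 1*(6)^3 + 6*(6)^2 - 8*(6)^1 - 8 = (216) + (216) + (-48) + (-8) = 376; answer 376
Part 3: U2 = 376; c = -14; f(3) = -3*(22) + 1*(-42) - 1*(-14) = -94; iterating: f(3)=-94, f(4)=346, f(5)=-1154, f(6)=3902, f(7)=-13206, f(8)=44674, f(9)=-151130, f(10)=511270, f(11)=-1729614, f(12)=5851242; answer 5851242
Part 4: U3 = 5851242; r = 36917; 36917 = 19 * 29 * 67; sigma = (1 + 19) * (1 + 29) * (1 + 67) = 20 * 30 * 68 = 40800; answer 40800

40800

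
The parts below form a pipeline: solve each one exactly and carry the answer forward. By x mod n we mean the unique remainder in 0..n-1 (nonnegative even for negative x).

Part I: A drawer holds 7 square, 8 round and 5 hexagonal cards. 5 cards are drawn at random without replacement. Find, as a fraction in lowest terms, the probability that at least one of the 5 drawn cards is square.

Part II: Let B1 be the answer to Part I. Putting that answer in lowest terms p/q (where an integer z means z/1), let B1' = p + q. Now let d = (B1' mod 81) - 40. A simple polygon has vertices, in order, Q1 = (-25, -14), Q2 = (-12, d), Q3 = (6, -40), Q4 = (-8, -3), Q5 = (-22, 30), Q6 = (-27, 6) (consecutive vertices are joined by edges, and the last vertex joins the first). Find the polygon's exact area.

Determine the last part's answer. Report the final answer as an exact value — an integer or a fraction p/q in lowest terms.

1339/2

Part I: total draws C(20,5) = 15504; complement C(13,5) = 1287; favorable 15504 - 1287 = 14217; P = 4739/5168; answer 4739/5168
Part II: B1 = 4739/5168; threaded value p + q = 9907; d = -15; cross terms: (-25*-15 - -12*-14)=207, (-12*-40 - 6*-15)=570, (6*-3 - -8*-40)=-338, (-8*30 - -22*-3)=-306, (-22*6 - -27*30)=678, (-27*-14 - -25*6)=528; twice the area = |1339| = 1339; area = 1339/2; answer 1339/2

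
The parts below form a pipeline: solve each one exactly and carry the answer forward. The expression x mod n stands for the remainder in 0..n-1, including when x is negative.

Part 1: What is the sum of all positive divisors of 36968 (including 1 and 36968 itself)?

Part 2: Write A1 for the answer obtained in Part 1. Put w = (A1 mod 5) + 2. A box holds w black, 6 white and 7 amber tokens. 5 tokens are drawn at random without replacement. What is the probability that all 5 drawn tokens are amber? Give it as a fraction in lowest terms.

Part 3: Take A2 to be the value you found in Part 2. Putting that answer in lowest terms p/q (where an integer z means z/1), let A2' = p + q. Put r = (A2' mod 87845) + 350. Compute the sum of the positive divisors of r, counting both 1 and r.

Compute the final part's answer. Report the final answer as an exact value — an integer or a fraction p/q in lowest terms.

840

Part 1: 36968 = 2^3 * 4621; sigma = (1 + 2 + 4 + 8) * (1 + 4621) = 15 * 4622 = 69330; answer 69330
Part 2: A1 = 69330; w = 2; total draws C(15,5) = 3003; favorable C(7,5) = 21; P = 1/143; answer 1/143
Part 3: A2 = 1/143; threaded value p + q = 144; r = 494; 494 = 2 * 13 * 19; sigma = (1 + 2) * (1 + 13) * (1 + 19) = 3 * 14 * 20 = 840; answer 840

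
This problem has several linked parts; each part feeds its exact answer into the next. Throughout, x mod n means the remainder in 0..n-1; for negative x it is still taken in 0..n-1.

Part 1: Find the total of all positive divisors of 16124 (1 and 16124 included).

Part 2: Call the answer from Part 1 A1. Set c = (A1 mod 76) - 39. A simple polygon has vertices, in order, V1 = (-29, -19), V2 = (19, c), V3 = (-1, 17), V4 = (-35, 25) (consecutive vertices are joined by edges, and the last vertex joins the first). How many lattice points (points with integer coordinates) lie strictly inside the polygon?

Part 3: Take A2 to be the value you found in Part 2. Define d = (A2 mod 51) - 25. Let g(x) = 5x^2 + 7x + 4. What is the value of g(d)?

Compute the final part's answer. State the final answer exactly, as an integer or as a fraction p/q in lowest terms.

3052

Part 1: 16124 = 2^2 * 29 * 139; sigma = (1 + 2 + 4) * (1 + 29) * (1 + 139) = 7 * 30 * 140 = 29400; answer 29400
Part 2: A1 = 29400; c = 25; cross terms: (-29*25 - 19*-19)=-364, (19*17 - -1*25)=348, (-1*25 - -35*17)=570, (-35*-19 - -29*25)=1390; twice the area = |1944| = 1944; area = 972; boundary points = 4 + 4 + 2 + 2 = 12; strictly interior points = area - boundary/2 + 1 = 967; answer 967
Part 3: A2 = 967; d = 24; 5*(24)^2 + 7*(24)^1 + 4 = (2880) + (168) + (4) = 3052; answer 3052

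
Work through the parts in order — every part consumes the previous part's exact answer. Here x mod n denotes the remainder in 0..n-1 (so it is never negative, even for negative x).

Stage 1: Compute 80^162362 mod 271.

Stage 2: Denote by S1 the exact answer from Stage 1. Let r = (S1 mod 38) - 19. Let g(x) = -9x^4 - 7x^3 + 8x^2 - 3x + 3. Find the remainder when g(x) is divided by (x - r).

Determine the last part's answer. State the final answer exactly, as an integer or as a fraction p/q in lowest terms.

-1713

Stage 1: squarings mod 271: 80^1=80, 80^2=167, 80^4=247, 80^8=34, 80^16=72, 80^32=35, 80^64=141, 80^128=98, 80^256=119, 80^512=69, 80^1024=154, 80^2048=139, 80^4096=80, 80^8192=167, 80^16384=247, 80^32768=34, 80^65536=72, 80^131072=35; 80^162362 = 80^2 * 80^8 * 80^16 * 80^32 * 80^512 * 80^2048 * 80^4096 * 80^8192 * 80^16384 * 80^131072 = 167 (mod 271); answer 167
Stage 2: S1 = 167; r = -4; remainder = value at the root: -9*(-4)^4 - 7*(-4)^3 + 8*(-4)^2 - 3*(-4)^1 + 3 = (-2304) + (448) + (128) + (12) + (3) = -1713; answer -1713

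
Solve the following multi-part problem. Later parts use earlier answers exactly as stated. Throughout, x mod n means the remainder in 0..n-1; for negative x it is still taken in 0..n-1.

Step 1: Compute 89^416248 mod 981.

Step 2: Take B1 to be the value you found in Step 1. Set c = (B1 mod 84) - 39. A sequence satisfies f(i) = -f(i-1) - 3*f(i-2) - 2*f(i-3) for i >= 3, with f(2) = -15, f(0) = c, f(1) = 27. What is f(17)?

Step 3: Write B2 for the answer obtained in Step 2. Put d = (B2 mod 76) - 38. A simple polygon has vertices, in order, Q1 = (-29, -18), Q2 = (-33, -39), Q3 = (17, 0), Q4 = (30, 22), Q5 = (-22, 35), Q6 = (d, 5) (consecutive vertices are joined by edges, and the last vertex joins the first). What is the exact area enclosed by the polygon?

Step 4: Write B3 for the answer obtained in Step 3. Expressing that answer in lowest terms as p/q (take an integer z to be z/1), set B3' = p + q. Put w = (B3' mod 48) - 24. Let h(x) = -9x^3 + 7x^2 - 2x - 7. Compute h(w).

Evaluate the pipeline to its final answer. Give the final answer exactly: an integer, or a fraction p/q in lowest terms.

Step 1: squarings mod 981: 89^1=89, 89^2=73, 89^4=424, 89^8=253, 89^16=244, 89^32=676, 89^64=811, 89^128=451, 89^256=334, 89^512=703, 89^1024=766, 89^2048=118, 89^4096=190, 89^8192=784, 89^16384=550, 89^32768=352, 89^65536=298, 89^131072=514, 89^262144=307; 89^416248 = 89^8 * 89^16 * 89^32 * 89^64 * 89^128 * 89^256 * 89^2048 * 89^4096 * 89^16384 * 89^131072 * 89^262144 = 244 (mod 981); answer 244
Step 2: B1 = 244; c = 37; f(3) = -1*(-15) - 3*(27) - 2*(37) = -140; iterating: f(3)=-140, f(4)=131, f(5)=319, f(6)=-432, f(7)=-787, f(8)=1445, f(9)=1780, f(10)=-4541, f(11)=-3689, f(12)=13752, f(13)=6397, f(14)=-40275, f(15)=-6420, f(16)=114451, f(17)=-14641; answer -14641
Step 3: B2 = -14641; d = -11; cross terms: (-29*-39 - -33*-18)=537, (-33*0 - 17*-39)=663, (17*22 - 30*0)=374, (30*35 - -22*22)=1534, (-22*5 - -11*35)=275, (-11*-18 - -29*5)=343; twice the area = |3726| = 3726; area = 1863; answer 1863
Step 4: B3 = 1863; threaded value p + q = 1864; w = 16; -9*(16)^3 + 7*(16)^2 - 2*(16)^1 - 7 = (-36864) + (1792) + (-32) + (-7) = -35111; answer -35111

-35111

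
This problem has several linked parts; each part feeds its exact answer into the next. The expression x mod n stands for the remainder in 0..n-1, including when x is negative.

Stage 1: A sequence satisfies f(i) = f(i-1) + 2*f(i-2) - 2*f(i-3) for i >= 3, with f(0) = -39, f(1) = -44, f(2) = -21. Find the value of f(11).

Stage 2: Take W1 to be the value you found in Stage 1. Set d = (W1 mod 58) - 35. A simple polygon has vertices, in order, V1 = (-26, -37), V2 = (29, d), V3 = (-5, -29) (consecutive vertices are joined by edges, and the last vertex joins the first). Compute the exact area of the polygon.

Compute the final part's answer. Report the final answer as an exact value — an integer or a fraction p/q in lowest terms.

Stage 1: f(3) = 1*(-21) + 2*(-44) - 2*(-39) = -31; iterating: f(3)=-31, f(4)=15, f(5)=-5, f(6)=87, f(7)=47, f(8)=231, f(9)=151, f(10)=519, f(11)=359; answer 359
Stage 2: W1 = 359; d = -24; cross terms: (-26*-24 - 29*-37)=1697, (29*-29 - -5*-24)=-961, (-5*-37 - -26*-29)=-569; twice the area = |167| = 167; area = 167/2; answer 167/2

167/2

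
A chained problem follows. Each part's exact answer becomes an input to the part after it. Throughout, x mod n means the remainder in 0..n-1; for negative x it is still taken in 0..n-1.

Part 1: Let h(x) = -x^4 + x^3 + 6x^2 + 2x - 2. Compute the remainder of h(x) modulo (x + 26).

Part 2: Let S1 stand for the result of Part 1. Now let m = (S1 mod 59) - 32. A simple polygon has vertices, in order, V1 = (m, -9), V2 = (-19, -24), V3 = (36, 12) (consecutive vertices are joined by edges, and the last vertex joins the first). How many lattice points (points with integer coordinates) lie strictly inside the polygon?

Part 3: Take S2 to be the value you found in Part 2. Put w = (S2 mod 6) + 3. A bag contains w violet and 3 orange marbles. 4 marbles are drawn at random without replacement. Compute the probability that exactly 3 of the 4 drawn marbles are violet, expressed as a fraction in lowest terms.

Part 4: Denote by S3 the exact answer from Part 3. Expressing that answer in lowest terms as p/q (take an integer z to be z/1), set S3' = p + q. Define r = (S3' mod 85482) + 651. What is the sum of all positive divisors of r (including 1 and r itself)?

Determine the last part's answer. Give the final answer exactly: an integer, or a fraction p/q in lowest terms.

1152

Part 1: remainder = value at the root: -1*(-26)^4 + 1*(-26)^3 + 6*(-26)^2 + 2*(-26)^1 - 2 = (-456976) + (-17576) + (4056) + (-52) + (-2) = -470550; answer -470550
Part 2: S1 = -470550; m = 2; cross terms: (2*-24 - -19*-9)=-219, (-19*12 - 36*-24)=636, (36*-9 - 2*12)=-348; twice the area = |69| = 69; area = 69/2; boundary points = 3 + 1 + 1 = 5; strictly interior points = area - boundary/2 + 1 = 33; answer 33
Part 3: S2 = 33; w = 6; total draws C(9,4) = 126; favorable C(6,3)*C(3,1) = 60; P = 10/21; answer 10/21
Part 4: S3 = 10/21; threaded value p + q = 31; r = 682; 682 = 2 * 11 * 31; sigma = (1 + 2) * (1 + 11) * (1 + 31) = 3 * 12 * 32 = 1152; answer 1152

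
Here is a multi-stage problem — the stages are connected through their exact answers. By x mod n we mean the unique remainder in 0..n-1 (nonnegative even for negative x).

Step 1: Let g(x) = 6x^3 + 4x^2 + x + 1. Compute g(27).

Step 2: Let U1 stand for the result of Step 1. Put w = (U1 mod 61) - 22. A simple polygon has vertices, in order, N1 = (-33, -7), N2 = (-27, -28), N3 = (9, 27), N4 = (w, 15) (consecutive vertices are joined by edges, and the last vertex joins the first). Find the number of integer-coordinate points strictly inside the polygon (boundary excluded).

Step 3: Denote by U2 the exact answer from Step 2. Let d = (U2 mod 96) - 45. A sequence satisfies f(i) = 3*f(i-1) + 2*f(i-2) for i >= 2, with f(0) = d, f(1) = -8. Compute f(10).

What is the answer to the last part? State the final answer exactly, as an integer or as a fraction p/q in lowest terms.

Step 1: 6*(27)^3 + 4*(27)^2 + 1*(27)^1 + 1 = (118098) + (2916) + (27) + (1) = 121042; answer 121042
Step 2: U1 = 121042; w = -4; cross terms: (-33*-28 - -27*-7)=735, (-27*27 - 9*-28)=-477, (9*15 - -4*27)=243, (-4*-7 - -33*15)=523; twice the area = |1024| = 1024; area = 512; boundary points = 3 + 1 + 1 + 1 = 6; strictly interior points = area - boundary/2 + 1 = 510; answer 510
Step 3: U2 = 510; d = -15; f(2) = 3*(-8) + 2*(-15) = -54; iterating: f(2)=-54, f(3)=-178, f(4)=-642, f(5)=-2282, f(6)=-8130, f(7)=-28954, f(8)=-103122, f(9)=-367274, f(10)=-1308066; answer -1308066

-1308066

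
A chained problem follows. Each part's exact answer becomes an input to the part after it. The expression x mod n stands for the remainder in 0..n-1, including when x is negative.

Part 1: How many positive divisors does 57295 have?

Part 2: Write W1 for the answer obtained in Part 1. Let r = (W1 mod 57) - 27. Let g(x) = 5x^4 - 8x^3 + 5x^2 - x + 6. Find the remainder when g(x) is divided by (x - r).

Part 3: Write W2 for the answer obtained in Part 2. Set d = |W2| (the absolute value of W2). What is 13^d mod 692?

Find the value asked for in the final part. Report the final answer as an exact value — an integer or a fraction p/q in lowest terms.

Part 1: 57295 = 5 * 7 * 1637; number of divisors = (1+1) * (1+1) * (1+1) = 8; answer 8
Part 2: W1 = 8; r = -19; remainder = value at the root: 5*(-19)^4 - 8*(-19)^3 + 5*(-19)^2 - 1*(-19)^1 + 6 = (651605) + (54872) + (1805) + (19) + (6) = 708307; answer 708307
Part 3: W2 = 708307; d = 708307; squarings mod 692: 13^1=13, 13^2=169, 13^4=189, 13^8=429, 13^16=661, 13^32=269, 13^64=393, 13^128=133, 13^256=389, 13^512=465, 13^1024=321, 13^2048=625, 13^4096=337, 13^8192=81, 13^16384=333, 13^32768=169, 13^65536=189, 13^131072=429, 13^262144=661, 13^524288=269; 13^708307 = 13^1 * 13^2 * 13^16 * 13^64 * 13^128 * 13^512 * 13^1024 * 13^2048 * 13^16384 * 13^32768 * 13^131072 * 13^524288 = 9 (mod 692); answer 9

9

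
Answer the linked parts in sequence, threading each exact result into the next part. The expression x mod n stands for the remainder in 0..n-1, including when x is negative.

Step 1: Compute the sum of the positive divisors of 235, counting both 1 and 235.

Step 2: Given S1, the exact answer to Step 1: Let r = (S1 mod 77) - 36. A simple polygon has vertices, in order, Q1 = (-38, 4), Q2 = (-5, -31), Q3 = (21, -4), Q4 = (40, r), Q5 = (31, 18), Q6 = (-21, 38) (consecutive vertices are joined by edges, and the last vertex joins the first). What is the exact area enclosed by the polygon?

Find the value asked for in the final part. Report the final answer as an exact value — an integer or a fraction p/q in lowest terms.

Step 1: 235 = 5 * 47; sigma = (1 + 5) * (1 + 47) = 6 * 48 = 288; answer 288
Step 2: S1 = 288; r = 21; cross terms: (-38*-31 - -5*4)=1198, (-5*-4 - 21*-31)=671, (21*21 - 40*-4)=601, (40*18 - 31*21)=69, (31*38 - -21*18)=1556, (-21*4 - -38*38)=1360; twice the area = |5455| = 5455; area = 5455/2; answer 5455/2

5455/2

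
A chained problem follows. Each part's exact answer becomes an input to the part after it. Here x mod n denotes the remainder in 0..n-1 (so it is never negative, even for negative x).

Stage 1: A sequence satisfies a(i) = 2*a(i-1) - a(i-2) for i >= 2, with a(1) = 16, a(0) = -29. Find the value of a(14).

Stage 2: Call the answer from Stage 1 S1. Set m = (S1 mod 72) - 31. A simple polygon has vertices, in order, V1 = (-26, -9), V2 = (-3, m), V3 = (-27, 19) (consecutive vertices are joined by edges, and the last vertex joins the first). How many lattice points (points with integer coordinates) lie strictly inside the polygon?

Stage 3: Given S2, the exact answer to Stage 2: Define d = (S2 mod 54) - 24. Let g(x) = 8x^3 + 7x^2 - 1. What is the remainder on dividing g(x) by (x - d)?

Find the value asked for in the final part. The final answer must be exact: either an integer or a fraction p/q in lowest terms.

Stage 1: a(2) = 2*(16) - 1*(-29) = 61; iterating: a(2)=61, a(3)=106, a(4)=151, a(5)=196, a(6)=241, a(7)=286, a(8)=331, a(9)=376, a(10)=421, a(11)=466, a(12)=511, a(13)=556, a(14)=601; answer 601
Stage 2: S1 = 601; m = -6; cross terms: (-26*-6 - -3*-9)=129, (-3*19 - -27*-6)=-219, (-27*-9 - -26*19)=737; twice the area = |647| = 647; area = 647/2; boundary points = 1 + 1 + 1 = 3; strictly interior points = area - boundary/2 + 1 = 323; answer 323
Stage 3: S2 = 323; d = 29; remainder = value at the root: 8*(29)^3 + 7*(29)^2 - 1 = (195112) + (5887) + (-1) = 200998; answer 200998

200998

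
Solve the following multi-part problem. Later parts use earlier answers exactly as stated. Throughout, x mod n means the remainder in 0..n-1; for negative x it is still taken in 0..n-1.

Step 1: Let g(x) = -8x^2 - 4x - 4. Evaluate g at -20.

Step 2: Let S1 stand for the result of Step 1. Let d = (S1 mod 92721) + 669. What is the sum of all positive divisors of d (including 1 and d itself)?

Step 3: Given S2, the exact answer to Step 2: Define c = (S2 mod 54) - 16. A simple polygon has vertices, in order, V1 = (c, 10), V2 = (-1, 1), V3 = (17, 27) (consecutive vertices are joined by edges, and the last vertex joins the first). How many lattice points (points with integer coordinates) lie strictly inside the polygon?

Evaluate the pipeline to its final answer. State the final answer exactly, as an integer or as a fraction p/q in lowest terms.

Step 1: -8*(-20)^2 - 4*(-20)^1 - 4 = (-3200) + (80) + (-4) = -3124; answer -3124
Step 2: S1 = -3124; d = 90266; 90266 = 2 * 11^2 * 373; sigma = (1 + 2) * (1 + 11 + 121) * (1 + 373) = 3 * 133 * 374 = 149226; answer 149226
Step 3: S2 = 149226; c = 8; cross terms: (8*1 - -1*10)=18, (-1*27 - 17*1)=-44, (17*10 - 8*27)=-46; twice the area = |-72| = 72; area = 36; boundary points = 9 + 2 + 1 = 12; strictly interior points = area - boundary/2 + 1 = 31; answer 31

31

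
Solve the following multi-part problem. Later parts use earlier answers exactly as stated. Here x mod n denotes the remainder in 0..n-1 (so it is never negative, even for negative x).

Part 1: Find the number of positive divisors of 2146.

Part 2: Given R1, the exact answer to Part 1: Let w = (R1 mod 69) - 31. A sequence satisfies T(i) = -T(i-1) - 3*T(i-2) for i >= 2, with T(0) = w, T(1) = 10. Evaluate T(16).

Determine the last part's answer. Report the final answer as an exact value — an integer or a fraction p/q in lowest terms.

9992

Part 1: 2146 = 2 * 29 * 37; number of divisors = (1+1) * (1+1) * (1+1) = 8; answer 8
Part 2: R1 = 8; w = -23; T(2) = -1*(10) - 3*(-23) = 59; iterating: T(2)=59, T(3)=-89, T(4)=-88, T(5)=355, T(6)=-91, T(7)=-974, T(8)=1247, T(9)=1675, T(10)=-5416, T(11)=391, T(12)=15857, T(13)=-17030, T(14)=-30541, T(15)=81631, T(16)=9992; answer 9992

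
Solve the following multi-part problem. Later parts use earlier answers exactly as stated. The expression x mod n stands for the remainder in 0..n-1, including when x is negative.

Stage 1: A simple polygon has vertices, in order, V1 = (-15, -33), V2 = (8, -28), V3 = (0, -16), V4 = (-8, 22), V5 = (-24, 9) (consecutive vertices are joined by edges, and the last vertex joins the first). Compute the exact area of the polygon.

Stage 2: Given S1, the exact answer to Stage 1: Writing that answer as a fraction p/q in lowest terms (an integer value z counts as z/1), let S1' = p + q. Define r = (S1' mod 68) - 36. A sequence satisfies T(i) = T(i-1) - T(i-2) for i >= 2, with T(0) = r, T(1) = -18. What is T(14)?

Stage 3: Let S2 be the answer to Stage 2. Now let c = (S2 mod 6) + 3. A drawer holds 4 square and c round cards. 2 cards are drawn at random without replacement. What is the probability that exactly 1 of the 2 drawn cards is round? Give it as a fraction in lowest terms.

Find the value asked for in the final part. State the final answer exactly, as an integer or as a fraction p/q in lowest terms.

8/15

Stage 1: cross terms: (-15*-28 - 8*-33)=684, (8*-16 - 0*-28)=-128, (0*22 - -8*-16)=-128, (-8*9 - -24*22)=456, (-24*-33 - -15*9)=927; twice the area = |1811| = 1811; area = 1811/2; answer 1811/2
Stage 2: S1 = 1811/2; threaded value p + q = 1813; r = 9; T(2) = 1*(-18) - 1*(9) = -27; iterating: T(2)=-27, T(3)=-9, T(4)=18, T(5)=27, T(6)=9, T(7)=-18, T(8)=-27, T(9)=-9, T(10)=18, T(11)=27, T(12)=9, T(13)=-18, T(14)=-27; answer -27
Stage 3: S2 = -27; c = 6; total draws C(10,2) = 45; favorable C(6,1)*C(4,1) = 24; P = 8/15; answer 8/15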